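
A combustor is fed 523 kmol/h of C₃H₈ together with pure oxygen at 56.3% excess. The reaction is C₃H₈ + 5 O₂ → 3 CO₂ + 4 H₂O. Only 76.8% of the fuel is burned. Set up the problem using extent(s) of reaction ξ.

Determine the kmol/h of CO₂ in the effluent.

Stoichiometric O₂ = 5 × 523 = 2615 kmol/h; O₂ fed = 2615 × 1.563 = 4087 kmol/h.
Fuel reacted = 0.768 × 523 → ξ = 401.7 kmol/h.
Outlet (n = n₀ + ν ξ):
  C₃H₈: 523 − 1(401.7) = 121.3
  O₂: 4087 − 5(401.7) = 2079
  CO₂: 0 + 3(401.7) = 1205
  H₂O: 0 + 4(401.7) = 1607

1200 kmol/h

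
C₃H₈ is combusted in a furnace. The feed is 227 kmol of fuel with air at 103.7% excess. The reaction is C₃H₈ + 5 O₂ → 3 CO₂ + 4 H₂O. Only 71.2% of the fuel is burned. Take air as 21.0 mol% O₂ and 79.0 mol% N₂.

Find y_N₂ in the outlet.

0.763

Stoichiometric O₂ = 5 × 227 = 1135 kmol; O₂ fed = 1135 × 2.037 = 2312 kmol.
N₂ fed = 2312 × 79/21 = 8698 kmol.
Fuel reacted = 0.712 × 227 → ξ = 161.6 kmol.
Outlet (n = n₀ + ν ξ):
  C₃H₈: 227 − 1(161.6) = 65.38
  O₂: 2312 − 5(161.6) = 1504
  N₂: 8698 (inert)
  CO₂: 0 + 3(161.6) = 484.9
  H₂O: 0 + 4(161.6) = 646.5
Total out = 11400 kmol; y_N₂ = 8698 / 11400 = 0.7631.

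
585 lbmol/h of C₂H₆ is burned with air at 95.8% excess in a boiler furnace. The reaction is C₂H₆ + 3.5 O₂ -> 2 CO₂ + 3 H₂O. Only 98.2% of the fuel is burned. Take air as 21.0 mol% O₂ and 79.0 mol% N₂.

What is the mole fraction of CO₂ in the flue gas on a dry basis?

0.063

Stoichiometric O₂ = 3.5 × 585 = 2048 lbmol/h; O₂ fed = 2048 × 1.958 = 4009 lbmol/h.
N₂ fed = 4009 × 79/21 = 15080 lbmol/h.
Fuel reacted = 0.982 × 585 → ξ = 574.5 lbmol/h.
Outlet (n = n₀ + ν ξ):
  C₂H₆: 585 − 1(574.5) = 10.53
  O₂: 4009 − 3.5(574.5) = 1998
  N₂: 15080 (inert)
  CO₂: 0 + 2(574.5) = 1149
  H₂O: 0 + 3(574.5) = 1723
Dry total = 18240 lbmol/h; y_CO₂ (dry) = 1149 / 18240 = 0.06299.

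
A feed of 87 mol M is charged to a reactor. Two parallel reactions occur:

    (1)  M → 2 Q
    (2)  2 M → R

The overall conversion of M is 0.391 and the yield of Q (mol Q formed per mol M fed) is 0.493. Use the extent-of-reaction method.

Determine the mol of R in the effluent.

Yield of Q: 2ξ₁ / 87 = 0.493 → ξ₁ = 21.45 mol.
Conversion of M: 1ξ₁ + 2ξ₂ = 0.391 × 87 = 34.02 → ξ₂ = 6.286 mol.
Outlet amounts (n = n₀ + Σ ν·ξ):
  M: 87 − 1(21.45) − 2(6.286) = 52.98
  Q: 0 + 2(21.45) = 42.89
  R: 0 + 1(6.286) = 6.286

6.29 mol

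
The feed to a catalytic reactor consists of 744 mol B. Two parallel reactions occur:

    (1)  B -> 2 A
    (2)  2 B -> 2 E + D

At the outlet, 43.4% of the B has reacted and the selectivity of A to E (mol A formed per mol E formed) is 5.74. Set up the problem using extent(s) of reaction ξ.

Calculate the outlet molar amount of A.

Conversion of B: B consumed = 0.434 × 744 = 322.9 mol = 1ξ₁ + 2ξ₂.
Selectivity: 2ξ₁ / (2ξ₂) = 5.74 → ξ₁ = 5.74 ξ₂.
Substitute: (1·5.74 + 2) ξ₂ = 322.9 → ξ₂ = 41.72 mol, ξ₁ = 239.5 mol.
Outlet amounts (n = n₀ + Σ ν·ξ):
  B: 744 − 1(239.5) − 2(41.72) = 421.1
  A: 0 + 2(239.5) = 478.9
  E: 0 + 2(41.72) = 83.44
  D: 0 + 1(41.72) = 41.72

479 mol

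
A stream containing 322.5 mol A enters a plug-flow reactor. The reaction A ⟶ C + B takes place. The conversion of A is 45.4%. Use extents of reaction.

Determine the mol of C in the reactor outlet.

146 mol

A reacted = 0.454 × 322.5 = 146.4 mol; ν_A = −1, so ξ = 146.4/1 = 146.4 mol.
Outlet amounts (n = n₀ + ν ξ):
  A: 322.5 − 1(146.4) = 176.1
  C: 0 + 1(146.4) = 146.4
  B: 0 + 1(146.4) = 146.4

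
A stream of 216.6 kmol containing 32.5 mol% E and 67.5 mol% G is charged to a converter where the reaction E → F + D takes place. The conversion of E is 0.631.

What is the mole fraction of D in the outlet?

0.17

E reacted = 0.631 × 70.39 = 44.42 kmol; ν_E = −1, so ξ = 44.42/1 = 44.42 kmol.
Outlet amounts (n = n₀ + ν ξ):
  E: 70.39 − 1(44.42) = 25.98
  F: 0 + 1(44.42) = 44.42
  D: 0 + 1(44.42) = 44.42
  G: 146.2 (inert)
Total out = 261 kmol; y_D = 44.42 / 261 = 0.1702.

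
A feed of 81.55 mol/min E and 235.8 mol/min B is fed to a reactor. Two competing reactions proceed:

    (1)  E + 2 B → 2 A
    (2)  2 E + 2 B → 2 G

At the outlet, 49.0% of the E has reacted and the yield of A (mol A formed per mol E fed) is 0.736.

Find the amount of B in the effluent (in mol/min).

166 mol/min

Yield of A: 2ξ₁ / 81.55 = 0.736 → ξ₁ = 30.01 mol/min.
Conversion of E: 1ξ₁ + 2ξ₂ = 0.49 × 81.55 = 39.96 → ξ₂ = 4.975 mol/min.
Outlet amounts (n = n₀ + Σ ν·ξ):
  E: 81.55 − 1(30.01) − 2(4.975) = 41.59
  B: 235.8 − 2(30.01) − 2(4.975) = 165.8
  A: 0 + 2(30.01) = 60.02
  G: 0 + 2(4.975) = 9.949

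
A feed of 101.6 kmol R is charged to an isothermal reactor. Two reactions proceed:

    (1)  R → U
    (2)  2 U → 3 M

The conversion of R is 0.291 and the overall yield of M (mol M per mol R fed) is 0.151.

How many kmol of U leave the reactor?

19.3 kmol

Conversion of R: R consumed = 1ξ₁ = 0.291 × 101.6 → ξ₁ = 29.57 kmol.
Yield of M: 3ξ₂ / 101.6 = 0.151 → ξ₂ = 5.114 kmol.
Outlet amounts (n = n₀ + Σ ν·ξ):
  R: 101.6 − 1(29.57) = 72.03
  U: 0 + 1(29.57) − 2(5.114) = 19.34
  M: 0 + 3(5.114) = 15.34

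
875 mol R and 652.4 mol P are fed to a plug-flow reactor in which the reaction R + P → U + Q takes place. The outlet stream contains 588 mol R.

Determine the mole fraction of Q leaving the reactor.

For R: n = n₀ − 1ξ → 588 = 875 − 1ξ, giving ξ = 287 mol.
Outlet amounts (n = n₀ + ν ξ):
  R: 875 − 1(287) = 588
  P: 652.4 − 1(287) = 365.4
  U: 0 + 1(287) = 287
  Q: 0 + 1(287) = 287
Total out = 1527 mol; y_Q = 287 / 1527 = 0.1879.

0.188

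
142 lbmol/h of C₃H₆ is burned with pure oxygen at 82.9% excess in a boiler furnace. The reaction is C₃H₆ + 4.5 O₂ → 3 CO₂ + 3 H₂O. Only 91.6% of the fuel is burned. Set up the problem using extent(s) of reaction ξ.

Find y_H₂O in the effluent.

Stoichiometric O₂ = 4.5 × 142 = 639 lbmol/h; O₂ fed = 639 × 1.829 = 1169 lbmol/h.
Fuel reacted = 0.916 × 142 → ξ = 130.1 lbmol/h.
Outlet (n = n₀ + ν ξ):
  C₃H₆: 142 − 1(130.1) = 11.93
  O₂: 1169 − 4.5(130.1) = 583.4
  CO₂: 0 + 3(130.1) = 390.2
  H₂O: 0 + 3(130.1) = 390.2
Total out = 1376 lbmol/h; y_H₂O = 390.2 / 1376 = 0.2836.

0.284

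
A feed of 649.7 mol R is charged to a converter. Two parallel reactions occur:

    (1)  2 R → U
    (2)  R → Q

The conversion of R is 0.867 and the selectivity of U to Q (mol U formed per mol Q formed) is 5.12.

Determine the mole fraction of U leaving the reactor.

0.653

Conversion of R: R consumed = 0.867 × 649.7 = 563.3 mol = 2ξ₁ + 1ξ₂.
Selectivity: 1ξ₁ / (1ξ₂) = 5.12 → ξ₁ = 5.12 ξ₂.
Substitute: (2·5.12 + 1) ξ₂ = 563.3 → ξ₂ = 50.11 mol, ξ₁ = 256.6 mol.
Outlet amounts (n = n₀ + Σ ν·ξ):
  R: 649.7 − 2(256.6) − 1(50.11) = 86.41
  U: 0 + 1(256.6) = 256.6
  Q: 0 + 1(50.11) = 50.11
Total out = 393.1 mol; y_U = 256.6 / 393.1 = 0.6527.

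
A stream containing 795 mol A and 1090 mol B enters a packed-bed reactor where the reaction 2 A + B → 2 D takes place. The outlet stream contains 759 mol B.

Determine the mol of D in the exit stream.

662 mol

For B: n = n₀ − 1ξ → 759 = 1090 − 1ξ, giving ξ = 331 mol.
Outlet amounts (n = n₀ + ν ξ):
  A: 795 − 2(331) = 133
  B: 1090 − 1(331) = 759
  D: 0 + 2(331) = 662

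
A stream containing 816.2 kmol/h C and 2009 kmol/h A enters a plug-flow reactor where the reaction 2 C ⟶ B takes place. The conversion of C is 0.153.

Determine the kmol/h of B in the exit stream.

C reacted = 0.153 × 816.2 = 124.9 kmol/h; ν_C = −2, so ξ = 124.9/2 = 62.44 kmol/h.
Outlet amounts (n = n₀ + ν ξ):
  C: 816.2 − 2(62.44) = 691.3
  B: 0 + 1(62.44) = 62.44
  A: 2009 (inert)

62.4 kmol/h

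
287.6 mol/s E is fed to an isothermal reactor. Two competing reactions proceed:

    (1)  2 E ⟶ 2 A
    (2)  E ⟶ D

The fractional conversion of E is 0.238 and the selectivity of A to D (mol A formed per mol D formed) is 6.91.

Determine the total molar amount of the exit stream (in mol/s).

Conversion of E: E consumed = 0.238 × 287.6 = 68.45 mol/s = 2ξ₁ + 1ξ₂.
Selectivity: 2ξ₁ / (1ξ₂) = 6.91 → ξ₁ = 3.455 ξ₂.
Substitute: (2·3.455 + 1) ξ₂ = 68.45 → ξ₂ = 8.653 mol/s, ξ₁ = 29.9 mol/s.
Outlet amounts (n = n₀ + Σ ν·ξ):
  E: 287.6 − 2(29.9) − 1(8.653) = 219.2
  A: 0 + 2(29.9) = 59.8
  D: 0 + 1(8.653) = 8.653
Total out = 219.2 + 59.8 + 8.653 = 287.6 mol/s.

288 mol/s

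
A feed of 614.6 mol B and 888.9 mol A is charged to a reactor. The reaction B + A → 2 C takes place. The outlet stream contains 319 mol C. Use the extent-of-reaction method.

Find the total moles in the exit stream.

1500 mol

For C: n = n₀ + 2ξ → 319 = 0 + 2ξ, giving ξ = 159.5 mol.
Outlet amounts (n = n₀ + ν ξ):
  B: 614.6 − 1(159.5) = 455.1
  A: 888.9 − 1(159.5) = 729.4
  C: 0 + 2(159.5) = 319
Total out = 455.1 + 729.4 + 319 = 1504 mol.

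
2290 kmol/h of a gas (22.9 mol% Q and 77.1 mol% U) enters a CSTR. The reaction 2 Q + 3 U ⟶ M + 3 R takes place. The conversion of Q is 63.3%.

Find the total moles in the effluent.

2120 kmol/h

Q reacted = 0.633 × 524.4 = 332 kmol/h; ν_Q = −2, so ξ = 332/2 = 166 kmol/h.
Outlet amounts (n = n₀ + ν ξ):
  Q: 524.4 − 2(166) = 192.5
  U: 1766 − 3(166) = 1268
  M: 0 + 1(166) = 166
  R: 0 + 3(166) = 497.9
Total out = 192.5 + 1268 + 166 + 497.9 = 2124 kmol/h.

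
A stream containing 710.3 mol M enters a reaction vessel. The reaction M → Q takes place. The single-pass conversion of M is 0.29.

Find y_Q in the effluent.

M reacted = 0.29 × 710.3 = 206 mol; ν_M = −1, so ξ = 206/1 = 206 mol.
Outlet amounts (n = n₀ + ν ξ):
  M: 710.3 − 1(206) = 504.3
  Q: 0 + 1(206) = 206
Total out = 710.3 mol; y_Q = 206 / 710.3 = 0.29.

0.29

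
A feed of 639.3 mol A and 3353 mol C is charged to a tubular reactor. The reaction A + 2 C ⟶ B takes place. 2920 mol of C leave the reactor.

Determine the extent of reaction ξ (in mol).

ξ = 216 mol

For C: n = n₀ − 2ξ → 2920 = 3353 − 2ξ, giving ξ = 216.5 mol.
Outlet amounts (n = n₀ + ν ξ):
  A: 639.3 − 1(216.5) = 422.8
  C: 3353 − 2(216.5) = 2920
  B: 0 + 1(216.5) = 216.5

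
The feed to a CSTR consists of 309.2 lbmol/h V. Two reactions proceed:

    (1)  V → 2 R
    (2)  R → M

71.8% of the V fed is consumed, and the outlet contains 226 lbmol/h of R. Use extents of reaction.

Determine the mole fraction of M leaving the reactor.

Conversion of V: V consumed = 1ξ₁ = 0.718 × 309.2 → ξ₁ = 222 lbmol/h.
R balance: n_R = 0 + 2ξ₁ − 1ξ₂ = 226 → ξ₂ = (2·222 − 226)/1 = 218 lbmol/h.
Outlet amounts (n = n₀ + Σ ν·ξ):
  V: 309.2 − 1(222) = 87.19
  R: 0 + 2(222) − 1(218) = 226
  M: 0 + 1(218) = 218
Total out = 531.2 lbmol/h; y_M = 218 / 531.2 = 0.4104.

0.41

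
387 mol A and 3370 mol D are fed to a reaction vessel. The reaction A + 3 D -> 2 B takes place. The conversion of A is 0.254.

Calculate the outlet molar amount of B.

A reacted = 0.254 × 387 = 98.3 mol; ν_A = −1, so ξ = 98.3/1 = 98.3 mol.
Outlet amounts (n = n₀ + ν ξ):
  A: 387 − 1(98.3) = 288.7
  D: 3370 − 3(98.3) = 3075
  B: 0 + 2(98.3) = 196.6

197 mol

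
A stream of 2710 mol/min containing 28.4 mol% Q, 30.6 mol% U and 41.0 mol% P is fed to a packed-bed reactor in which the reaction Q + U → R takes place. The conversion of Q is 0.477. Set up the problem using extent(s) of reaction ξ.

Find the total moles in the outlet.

Q reacted = 0.477 × 769.6 = 367.1 mol/min; ν_Q = −1, so ξ = 367.1/1 = 367.1 mol/min.
Outlet amounts (n = n₀ + ν ξ):
  Q: 769.6 − 1(367.1) = 402.5
  U: 829.3 − 1(367.1) = 462.1
  R: 0 + 1(367.1) = 367.1
  P: 1111 (inert)
Total out = 402.5 + 462.1 + 367.1 + 1111 = 2343 mol/min.

2340 mol/min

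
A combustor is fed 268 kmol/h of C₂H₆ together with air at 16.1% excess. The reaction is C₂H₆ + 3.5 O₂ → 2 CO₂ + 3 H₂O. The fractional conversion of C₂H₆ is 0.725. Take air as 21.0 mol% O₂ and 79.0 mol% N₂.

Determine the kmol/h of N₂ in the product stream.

Stoichiometric O₂ = 3.5 × 268 = 938 kmol/h; O₂ fed = 938 × 1.161 = 1089 kmol/h.
N₂ fed = 1089 × 79/21 = 4097 kmol/h.
Fuel reacted = 0.725 × 268 → ξ = 194.3 kmol/h.
Outlet (n = n₀ + ν ξ):
  C₂H₆: 268 − 1(194.3) = 73.7
  O₂: 1089 − 3.5(194.3) = 409
  N₂: 4097 (inert)
  CO₂: 0 + 2(194.3) = 388.6
  H₂O: 0 + 3(194.3) = 582.9

4100 kmol/h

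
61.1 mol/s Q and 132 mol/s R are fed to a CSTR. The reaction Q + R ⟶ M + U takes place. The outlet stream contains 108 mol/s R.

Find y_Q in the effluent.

For R: n = n₀ − 1ξ → 108 = 132 − 1ξ, giving ξ = 24 mol/s.
Outlet amounts (n = n₀ + ν ξ):
  Q: 61.1 − 1(24) = 37.1
  R: 132 − 1(24) = 108
  M: 0 + 1(24) = 24
  U: 0 + 1(24) = 24
Total out = 193.1 mol/s; y_Q = 37.1 / 193.1 = 0.1921.

0.192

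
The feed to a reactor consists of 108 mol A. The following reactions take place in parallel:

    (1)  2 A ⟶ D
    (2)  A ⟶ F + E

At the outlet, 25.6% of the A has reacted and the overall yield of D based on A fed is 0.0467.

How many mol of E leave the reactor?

17.6 mol

Yield of D: 1ξ₁ / 108 = 0.0467 → ξ₁ = 5.044 mol.
Conversion of A: 2ξ₁ + 1ξ₂ = 0.256 × 108 = 27.65 → ξ₂ = 17.56 mol.
Outlet amounts (n = n₀ + Σ ν·ξ):
  A: 108 − 2(5.044) − 1(17.56) = 80.35
  D: 0 + 1(5.044) = 5.044
  F: 0 + 1(17.56) = 17.56
  E: 0 + 1(17.56) = 17.56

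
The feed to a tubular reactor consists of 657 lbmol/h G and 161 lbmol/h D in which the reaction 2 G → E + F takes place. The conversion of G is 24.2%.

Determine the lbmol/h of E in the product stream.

G reacted = 0.242 × 657 = 159 lbmol/h; ν_G = −2, so ξ = 159/2 = 79.5 lbmol/h.
Outlet amounts (n = n₀ + ν ξ):
  G: 657 − 2(79.5) = 498
  E: 0 + 1(79.5) = 79.5
  F: 0 + 1(79.5) = 79.5
  D: 161 (inert)

79.5 lbmol/h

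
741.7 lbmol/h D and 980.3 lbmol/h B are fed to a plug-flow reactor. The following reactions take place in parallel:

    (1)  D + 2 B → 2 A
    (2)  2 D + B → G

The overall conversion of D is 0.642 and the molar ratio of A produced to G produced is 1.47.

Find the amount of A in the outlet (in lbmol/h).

Conversion of D: D consumed = 0.642 × 741.7 = 476.2 lbmol/h = 1ξ₁ + 2ξ₂.
Selectivity: 2ξ₁ / (1ξ₂) = 1.47 → ξ₁ = 0.735 ξ₂.
Substitute: (1·0.735 + 2) ξ₂ = 476.2 → ξ₂ = 174.1 lbmol/h, ξ₁ = 128 lbmol/h.
Outlet amounts (n = n₀ + Σ ν·ξ):
  D: 741.7 − 1(128) − 2(174.1) = 265.5
  B: 980.3 − 2(128) − 1(174.1) = 550.3
  A: 0 + 2(128) = 255.9
  G: 0 + 1(174.1) = 174.1

256 lbmol/h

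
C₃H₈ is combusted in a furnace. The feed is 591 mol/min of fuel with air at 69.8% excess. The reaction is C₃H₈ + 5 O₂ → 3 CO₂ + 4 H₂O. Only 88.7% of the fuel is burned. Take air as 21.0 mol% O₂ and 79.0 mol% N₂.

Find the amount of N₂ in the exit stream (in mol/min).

Stoichiometric O₂ = 5 × 591 = 2955 mol/min; O₂ fed = 2955 × 1.698 = 5018 mol/min.
N₂ fed = 5018 × 79/21 = 18880 mol/min.
Fuel reacted = 0.887 × 591 → ξ = 524.2 mol/min.
Outlet (n = n₀ + ν ξ):
  C₃H₈: 591 − 1(524.2) = 66.78
  O₂: 5018 − 5(524.2) = 2397
  N₂: 18880 (inert)
  CO₂: 0 + 3(524.2) = 1573
  H₂O: 0 + 4(524.2) = 2097

18900 mol/min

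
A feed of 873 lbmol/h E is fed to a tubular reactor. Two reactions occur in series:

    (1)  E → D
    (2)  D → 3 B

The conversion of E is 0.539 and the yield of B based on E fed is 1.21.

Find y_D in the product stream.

Conversion of E: E consumed = 1ξ₁ = 0.539 × 873 → ξ₁ = 470.5 lbmol/h.
Yield of B: 3ξ₂ / 873 = 1.21 → ξ₂ = 352.1 lbmol/h.
Outlet amounts (n = n₀ + Σ ν·ξ):
  E: 873 − 1(470.5) = 402.5
  D: 0 + 1(470.5) − 1(352.1) = 118.4
  B: 0 + 3(352.1) = 1056
Total out = 1577 lbmol/h; y_D = 118.4 / 1577 = 0.07509.

0.0751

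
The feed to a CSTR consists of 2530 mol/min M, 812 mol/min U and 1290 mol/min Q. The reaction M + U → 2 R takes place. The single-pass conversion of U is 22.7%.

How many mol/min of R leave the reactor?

U reacted = 0.227 × 812 = 184.3 mol/min; ν_U = −1, so ξ = 184.3/1 = 184.3 mol/min.
Outlet amounts (n = n₀ + ν ξ):
  M: 2530 − 1(184.3) = 2346
  U: 812 − 1(184.3) = 627.7
  R: 0 + 2(184.3) = 368.6
  Q: 1290 (inert)

369 mol/min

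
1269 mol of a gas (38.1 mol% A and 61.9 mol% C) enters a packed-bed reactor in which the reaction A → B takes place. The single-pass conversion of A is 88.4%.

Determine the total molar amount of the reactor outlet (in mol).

A reacted = 0.884 × 483.5 = 427.4 mol; ν_A = −1, so ξ = 427.4/1 = 427.4 mol.
Outlet amounts (n = n₀ + ν ξ):
  A: 483.5 − 1(427.4) = 56.08
  B: 0 + 1(427.4) = 427.4
  C: 785.5 (inert)
Total out = 56.08 + 427.4 + 785.5 = 1269 mol.

1270 mol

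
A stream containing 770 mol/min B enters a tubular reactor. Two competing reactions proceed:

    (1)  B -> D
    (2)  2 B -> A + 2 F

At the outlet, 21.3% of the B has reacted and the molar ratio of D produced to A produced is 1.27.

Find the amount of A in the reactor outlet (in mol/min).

50.2 mol/min

Conversion of B: B consumed = 0.213 × 770 = 164 mol/min = 1ξ₁ + 2ξ₂.
Selectivity: 1ξ₁ / (1ξ₂) = 1.27 → ξ₁ = 1.27 ξ₂.
Substitute: (1·1.27 + 2) ξ₂ = 164 → ξ₂ = 50.16 mol/min, ξ₁ = 63.7 mol/min.
Outlet amounts (n = n₀ + Σ ν·ξ):
  B: 770 − 1(63.7) − 2(50.16) = 606
  D: 0 + 1(63.7) = 63.7
  A: 0 + 1(50.16) = 50.16
  F: 0 + 2(50.16) = 100.3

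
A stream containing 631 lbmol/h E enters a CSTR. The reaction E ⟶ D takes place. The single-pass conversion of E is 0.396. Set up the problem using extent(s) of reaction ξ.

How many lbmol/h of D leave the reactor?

E reacted = 0.396 × 631 = 249.9 lbmol/h; ν_E = −1, so ξ = 249.9/1 = 249.9 lbmol/h.
Outlet amounts (n = n₀ + ν ξ):
  E: 631 − 1(249.9) = 381.1
  D: 0 + 1(249.9) = 249.9

250 lbmol/h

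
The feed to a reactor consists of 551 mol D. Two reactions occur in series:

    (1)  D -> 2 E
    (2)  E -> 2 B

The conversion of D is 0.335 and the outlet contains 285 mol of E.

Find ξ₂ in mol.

Conversion of D: D consumed = 1ξ₁ = 0.335 × 551 → ξ₁ = 184.6 mol.
E balance: n_E = 0 + 2ξ₁ − 1ξ₂ = 285 → ξ₂ = (2·184.6 − 285)/1 = 84.17 mol.
Outlet amounts (n = n₀ + Σ ν·ξ):
  D: 551 − 1(184.6) = 366.4
  E: 0 + 2(184.6) − 1(84.17) = 285
  B: 0 + 2(84.17) = 168.3

ξ₂ = 84.2 mol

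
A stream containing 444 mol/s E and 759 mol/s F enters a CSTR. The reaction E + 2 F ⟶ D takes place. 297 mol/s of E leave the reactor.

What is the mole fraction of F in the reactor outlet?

For E: n = n₀ − 1ξ → 297 = 444 − 1ξ, giving ξ = 147 mol/s.
Outlet amounts (n = n₀ + ν ξ):
  E: 444 − 1(147) = 297
  F: 759 − 2(147) = 465
  D: 0 + 1(147) = 147
Total out = 909 mol/s; y_F = 465 / 909 = 0.5116.

0.512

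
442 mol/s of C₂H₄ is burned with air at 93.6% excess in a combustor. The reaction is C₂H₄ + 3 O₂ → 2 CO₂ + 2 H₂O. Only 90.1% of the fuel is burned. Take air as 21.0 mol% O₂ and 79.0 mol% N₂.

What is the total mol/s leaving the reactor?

12700 mol/s

Stoichiometric O₂ = 3 × 442 = 1326 mol/s; O₂ fed = 1326 × 1.936 = 2567 mol/s.
N₂ fed = 2567 × 79/21 = 9657 mol/s.
Fuel reacted = 0.901 × 442 → ξ = 398.2 mol/s.
Outlet (n = n₀ + ν ξ):
  C₂H₄: 442 − 1(398.2) = 43.76
  O₂: 2567 − 3(398.2) = 1372
  N₂: 9657 (inert)
  CO₂: 0 + 2(398.2) = 796.5
  H₂O: 0 + 2(398.2) = 796.5
Total out = 43.76 + 1372 + 9657 + 796.5 + 796.5 = 12670 mol/s.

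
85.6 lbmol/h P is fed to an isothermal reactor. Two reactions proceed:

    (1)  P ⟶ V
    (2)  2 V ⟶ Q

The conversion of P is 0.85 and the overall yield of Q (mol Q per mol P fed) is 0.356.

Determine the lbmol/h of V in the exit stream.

Conversion of P: P consumed = 1ξ₁ = 0.85 × 85.6 → ξ₁ = 72.76 lbmol/h.
Yield of Q: 1ξ₂ / 85.6 = 0.356 → ξ₂ = 30.47 lbmol/h.
Outlet amounts (n = n₀ + Σ ν·ξ):
  P: 85.6 − 1(72.76) = 12.84
  V: 0 + 1(72.76) − 2(30.47) = 11.81
  Q: 0 + 1(30.47) = 30.47

11.8 lbmol/h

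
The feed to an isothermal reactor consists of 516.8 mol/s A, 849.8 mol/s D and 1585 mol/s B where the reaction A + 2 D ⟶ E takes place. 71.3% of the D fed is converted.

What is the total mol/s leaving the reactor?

D reacted = 0.713 × 849.8 = 605.9 mol/s; ν_D = −2, so ξ = 605.9/2 = 303 mol/s.
Outlet amounts (n = n₀ + ν ξ):
  A: 516.8 − 1(303) = 213.8
  D: 849.8 − 2(303) = 243.9
  E: 0 + 1(303) = 303
  B: 1585 (inert)
Total out = 213.8 + 243.9 + 303 + 1585 = 2346 mol/s.

2350 mol/s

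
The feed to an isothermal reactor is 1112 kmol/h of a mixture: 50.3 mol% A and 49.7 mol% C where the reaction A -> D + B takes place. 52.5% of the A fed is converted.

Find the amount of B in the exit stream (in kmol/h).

294 kmol/h

A reacted = 0.525 × 559.3 = 293.7 kmol/h; ν_A = −1, so ξ = 293.7/1 = 293.7 kmol/h.
Outlet amounts (n = n₀ + ν ξ):
  A: 559.3 − 1(293.7) = 265.7
  D: 0 + 1(293.7) = 293.7
  B: 0 + 1(293.7) = 293.7
  C: 552.7 (inert)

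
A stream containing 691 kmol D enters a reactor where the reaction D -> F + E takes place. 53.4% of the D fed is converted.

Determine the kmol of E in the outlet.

369 kmol

D reacted = 0.534 × 691 = 369 kmol; ν_D = −1, so ξ = 369/1 = 369 kmol.
Outlet amounts (n = n₀ + ν ξ):
  D: 691 − 1(369) = 322
  F: 0 + 1(369) = 369
  E: 0 + 1(369) = 369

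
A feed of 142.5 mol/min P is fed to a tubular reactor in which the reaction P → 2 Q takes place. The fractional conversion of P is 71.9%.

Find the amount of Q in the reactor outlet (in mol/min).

P reacted = 0.719 × 142.5 = 102.5 mol/min; ν_P = −1, so ξ = 102.5/1 = 102.5 mol/min.
Outlet amounts (n = n₀ + ν ξ):
  P: 142.5 − 1(102.5) = 40.04
  Q: 0 + 2(102.5) = 204.9

205 mol/min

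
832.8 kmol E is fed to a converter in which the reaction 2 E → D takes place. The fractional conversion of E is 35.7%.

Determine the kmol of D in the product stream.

149 kmol

E reacted = 0.357 × 832.8 = 297.3 kmol; ν_E = −2, so ξ = 297.3/2 = 148.7 kmol.
Outlet amounts (n = n₀ + ν ξ):
  E: 832.8 − 2(148.7) = 535.5
  D: 0 + 1(148.7) = 148.7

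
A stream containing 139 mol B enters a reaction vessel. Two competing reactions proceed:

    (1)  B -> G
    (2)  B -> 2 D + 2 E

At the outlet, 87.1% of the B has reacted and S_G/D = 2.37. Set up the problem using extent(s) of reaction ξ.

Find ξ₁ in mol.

Conversion of B: B consumed = 0.871 × 139 = 121.1 mol = 1ξ₁ + 1ξ₂.
Selectivity: 1ξ₁ / (2ξ₂) = 2.37 → ξ₁ = 4.74 ξ₂.
Substitute: (1·4.74 + 1) ξ₂ = 121.1 → ξ₂ = 21.09 mol, ξ₁ = 99.98 mol.
Outlet amounts (n = n₀ + Σ ν·ξ):
  B: 139 − 1(99.98) − 1(21.09) = 17.93
  G: 0 + 1(99.98) = 99.98
  D: 0 + 2(21.09) = 42.18
  E: 0 + 2(21.09) = 42.18

ξ₁ = 100 mol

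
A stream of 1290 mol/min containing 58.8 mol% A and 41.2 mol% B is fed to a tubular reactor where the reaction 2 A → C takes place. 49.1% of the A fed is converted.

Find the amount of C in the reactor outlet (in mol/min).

186 mol/min

A reacted = 0.491 × 758.5 = 372.4 mol/min; ν_A = −2, so ξ = 372.4/2 = 186.2 mol/min.
Outlet amounts (n = n₀ + ν ξ):
  A: 758.5 − 2(186.2) = 386.1
  C: 0 + 1(186.2) = 186.2
  B: 531.5 (inert)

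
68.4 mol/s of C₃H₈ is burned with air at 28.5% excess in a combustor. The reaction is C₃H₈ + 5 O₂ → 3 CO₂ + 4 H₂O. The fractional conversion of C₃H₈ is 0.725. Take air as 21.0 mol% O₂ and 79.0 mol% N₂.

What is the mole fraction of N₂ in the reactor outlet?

Stoichiometric O₂ = 5 × 68.4 = 342 mol/s; O₂ fed = 342 × 1.285 = 439.5 mol/s.
N₂ fed = 439.5 × 79/21 = 1653 mol/s.
Fuel reacted = 0.725 × 68.4 → ξ = 49.59 mol/s.
Outlet (n = n₀ + ν ξ):
  C₃H₈: 68.4 − 1(49.59) = 18.81
  O₂: 439.5 − 5(49.59) = 191.5
  N₂: 1653 (inert)
  CO₂: 0 + 3(49.59) = 148.8
  H₂O: 0 + 4(49.59) = 198.4
Total out = 2211 mol/s; y_N₂ = 1653 / 2211 = 0.7478.

0.748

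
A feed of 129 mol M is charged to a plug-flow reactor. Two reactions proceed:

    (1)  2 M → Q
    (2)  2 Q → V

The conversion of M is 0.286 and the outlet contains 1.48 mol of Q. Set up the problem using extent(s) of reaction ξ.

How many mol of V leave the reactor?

Conversion of M: M consumed = 2ξ₁ = 0.286 × 129 → ξ₁ = 18.45 mol.
Q balance: n_Q = 0 + 1ξ₁ − 2ξ₂ = 1.48 → ξ₂ = (1·18.45 − 1.48)/2 = 8.483 mol.
Outlet amounts (n = n₀ + Σ ν·ξ):
  M: 129 − 2(18.45) = 92.11
  Q: 0 + 1(18.45) − 2(8.483) = 1.48
  V: 0 + 1(8.483) = 8.483

8.48 mol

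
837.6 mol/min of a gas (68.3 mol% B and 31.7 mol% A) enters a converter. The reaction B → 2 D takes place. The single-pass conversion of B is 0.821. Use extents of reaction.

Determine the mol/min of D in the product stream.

B reacted = 0.821 × 572.1 = 469.7 mol/min; ν_B = −1, so ξ = 469.7/1 = 469.7 mol/min.
Outlet amounts (n = n₀ + ν ξ):
  B: 572.1 − 1(469.7) = 102.4
  D: 0 + 2(469.7) = 939.4
  A: 265.5 (inert)

939 mol/min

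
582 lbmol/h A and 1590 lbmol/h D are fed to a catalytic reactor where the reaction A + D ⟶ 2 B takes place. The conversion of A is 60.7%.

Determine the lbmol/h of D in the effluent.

1240 lbmol/h

A reacted = 0.607 × 582 = 353.3 lbmol/h; ν_A = −1, so ξ = 353.3/1 = 353.3 lbmol/h.
Outlet amounts (n = n₀ + ν ξ):
  A: 582 − 1(353.3) = 228.7
  D: 1590 − 1(353.3) = 1237
  B: 0 + 2(353.3) = 706.5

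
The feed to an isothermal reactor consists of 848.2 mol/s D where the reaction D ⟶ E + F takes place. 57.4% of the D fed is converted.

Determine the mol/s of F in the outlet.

487 mol/s

D reacted = 0.574 × 848.2 = 486.9 mol/s; ν_D = −1, so ξ = 486.9/1 = 486.9 mol/s.
Outlet amounts (n = n₀ + ν ξ):
  D: 848.2 − 1(486.9) = 361.3
  E: 0 + 1(486.9) = 486.9
  F: 0 + 1(486.9) = 486.9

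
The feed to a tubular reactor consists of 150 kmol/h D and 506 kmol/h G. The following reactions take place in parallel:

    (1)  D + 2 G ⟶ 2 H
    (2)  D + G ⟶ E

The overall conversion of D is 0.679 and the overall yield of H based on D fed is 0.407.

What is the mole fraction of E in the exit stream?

0.129

Yield of H: 2ξ₁ / 150 = 0.407 → ξ₁ = 30.52 kmol/h.
Conversion of D: 1ξ₁ + 1ξ₂ = 0.679 × 150 = 101.9 → ξ₂ = 71.33 kmol/h.
Outlet amounts (n = n₀ + Σ ν·ξ):
  D: 150 − 1(30.52) − 1(71.33) = 48.15
  G: 506 − 2(30.52) − 1(71.33) = 373.6
  H: 0 + 2(30.52) = 61.05
  E: 0 + 1(71.33) = 71.33
Total out = 554.1 kmol/h; y_E = 71.33 / 554.1 = 0.1287.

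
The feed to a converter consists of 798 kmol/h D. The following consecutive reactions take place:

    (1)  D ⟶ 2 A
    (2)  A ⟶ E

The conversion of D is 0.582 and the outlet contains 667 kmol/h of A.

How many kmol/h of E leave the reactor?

262 kmol/h

Conversion of D: D consumed = 1ξ₁ = 0.582 × 798 → ξ₁ = 464.4 kmol/h.
A balance: n_A = 0 + 2ξ₁ − 1ξ₂ = 667 → ξ₂ = (2·464.4 − 667)/1 = 261.9 kmol/h.
Outlet amounts (n = n₀ + Σ ν·ξ):
  D: 798 − 1(464.4) = 333.6
  A: 0 + 2(464.4) − 1(261.9) = 667
  E: 0 + 1(261.9) = 261.9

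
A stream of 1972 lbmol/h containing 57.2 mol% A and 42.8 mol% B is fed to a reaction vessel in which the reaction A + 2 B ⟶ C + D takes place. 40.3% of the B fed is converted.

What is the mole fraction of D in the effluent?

0.0944

B reacted = 0.403 × 844 = 340.1 lbmol/h; ν_B = −2, so ξ = 340.1/2 = 170.1 lbmol/h.
Outlet amounts (n = n₀ + ν ξ):
  A: 1128 − 1(170.1) = 957.9
  B: 844 − 2(170.1) = 503.9
  C: 0 + 1(170.1) = 170.1
  D: 0 + 1(170.1) = 170.1
Total out = 1802 lbmol/h; y_D = 170.1 / 1802 = 0.09438.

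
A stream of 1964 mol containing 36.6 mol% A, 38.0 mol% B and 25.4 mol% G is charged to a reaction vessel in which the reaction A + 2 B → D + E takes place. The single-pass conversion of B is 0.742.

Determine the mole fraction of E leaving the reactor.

B reacted = 0.742 × 746.3 = 553.8 mol; ν_B = −2, so ξ = 553.8/2 = 276.9 mol.
Outlet amounts (n = n₀ + ν ξ):
  A: 718.8 − 1(276.9) = 441.9
  B: 746.3 − 2(276.9) = 192.6
  D: 0 + 1(276.9) = 276.9
  E: 0 + 1(276.9) = 276.9
  G: 498.9 (inert)
Total out = 1687 mol; y_E = 276.9 / 1687 = 0.1641.

0.164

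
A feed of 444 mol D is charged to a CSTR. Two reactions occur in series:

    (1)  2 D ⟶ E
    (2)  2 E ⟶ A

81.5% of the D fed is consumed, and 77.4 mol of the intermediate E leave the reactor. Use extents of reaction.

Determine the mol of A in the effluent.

51.8 mol

Conversion of D: D consumed = 2ξ₁ = 0.815 × 444 → ξ₁ = 180.9 mol.
E balance: n_E = 0 + 1ξ₁ − 2ξ₂ = 77.4 → ξ₂ = (1·180.9 − 77.4)/2 = 51.76 mol.
Outlet amounts (n = n₀ + Σ ν·ξ):
  D: 444 − 2(180.9) = 82.14
  E: 0 + 1(180.9) − 2(51.76) = 77.4
  A: 0 + 1(51.76) = 51.76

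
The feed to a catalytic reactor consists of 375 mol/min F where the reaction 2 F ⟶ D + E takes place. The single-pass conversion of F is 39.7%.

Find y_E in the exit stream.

F reacted = 0.397 × 375 = 148.9 mol/min; ν_F = −2, so ξ = 148.9/2 = 74.44 mol/min.
Outlet amounts (n = n₀ + ν ξ):
  F: 375 − 2(74.44) = 226.1
  D: 0 + 1(74.44) = 74.44
  E: 0 + 1(74.44) = 74.44
Total out = 375 mol/min; y_E = 74.44 / 375 = 0.1985.

0.199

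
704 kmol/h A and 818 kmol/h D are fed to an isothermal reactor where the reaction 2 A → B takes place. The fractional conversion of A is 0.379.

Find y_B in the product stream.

0.0961

A reacted = 0.379 × 704 = 266.8 kmol/h; ν_A = −2, so ξ = 266.8/2 = 133.4 kmol/h.
Outlet amounts (n = n₀ + ν ξ):
  A: 704 − 2(133.4) = 437.2
  B: 0 + 1(133.4) = 133.4
  D: 818 (inert)
Total out = 1389 kmol/h; y_B = 133.4 / 1389 = 0.09607.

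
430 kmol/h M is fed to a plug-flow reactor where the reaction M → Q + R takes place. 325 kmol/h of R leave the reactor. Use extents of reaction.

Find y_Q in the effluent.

0.43

For R: n = n₀ + 1ξ → 325 = 0 + 1ξ, giving ξ = 325 kmol/h.
Outlet amounts (n = n₀ + ν ξ):
  M: 430 − 1(325) = 105
  Q: 0 + 1(325) = 325
  R: 0 + 1(325) = 325
Total out = 755 kmol/h; y_Q = 325 / 755 = 0.4305.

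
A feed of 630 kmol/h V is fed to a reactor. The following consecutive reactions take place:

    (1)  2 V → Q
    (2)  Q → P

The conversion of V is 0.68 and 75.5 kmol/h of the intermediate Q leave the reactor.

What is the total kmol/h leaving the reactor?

416 kmol/h

Conversion of V: V consumed = 2ξ₁ = 0.68 × 630 → ξ₁ = 214.2 kmol/h.
Q balance: n_Q = 0 + 1ξ₁ − 1ξ₂ = 75.5 → ξ₂ = (1·214.2 − 75.5)/1 = 138.7 kmol/h.
Outlet amounts (n = n₀ + Σ ν·ξ):
  V: 630 − 2(214.2) = 201.6
  Q: 0 + 1(214.2) − 1(138.7) = 75.5
  P: 0 + 1(138.7) = 138.7
Total out = 201.6 + 75.5 + 138.7 = 415.8 kmol/h.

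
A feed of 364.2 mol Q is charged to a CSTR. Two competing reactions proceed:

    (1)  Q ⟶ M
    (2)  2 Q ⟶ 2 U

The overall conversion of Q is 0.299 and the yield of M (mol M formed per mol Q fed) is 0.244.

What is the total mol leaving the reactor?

Yield of M: 1ξ₁ / 364.2 = 0.244 → ξ₁ = 88.86 mol.
Conversion of Q: 1ξ₁ + 2ξ₂ = 0.299 × 364.2 = 108.9 → ξ₂ = 10.02 mol.
Outlet amounts (n = n₀ + Σ ν·ξ):
  Q: 364.2 − 1(88.86) − 2(10.02) = 255.3
  M: 0 + 1(88.86) = 88.86
  U: 0 + 2(10.02) = 20.03
Total out = 255.3 + 88.86 + 20.03 = 364.2 mol.

364 mol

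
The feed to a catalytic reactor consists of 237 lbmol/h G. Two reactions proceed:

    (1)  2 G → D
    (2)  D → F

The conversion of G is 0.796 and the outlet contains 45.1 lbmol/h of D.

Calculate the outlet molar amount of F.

49.2 lbmol/h

Conversion of G: G consumed = 2ξ₁ = 0.796 × 237 → ξ₁ = 94.33 lbmol/h.
D balance: n_D = 0 + 1ξ₁ − 1ξ₂ = 45.1 → ξ₂ = (1·94.33 − 45.1)/1 = 49.23 lbmol/h.
Outlet amounts (n = n₀ + Σ ν·ξ):
  G: 237 − 2(94.33) = 48.35
  D: 0 + 1(94.33) − 1(49.23) = 45.1
  F: 0 + 1(49.23) = 49.23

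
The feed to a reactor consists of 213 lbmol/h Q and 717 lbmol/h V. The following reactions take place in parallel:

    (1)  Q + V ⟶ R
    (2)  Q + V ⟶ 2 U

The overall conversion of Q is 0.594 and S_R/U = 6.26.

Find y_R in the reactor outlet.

0.144

Conversion of Q: Q consumed = 0.594 × 213 = 126.5 lbmol/h = 1ξ₁ + 1ξ₂.
Selectivity: 1ξ₁ / (2ξ₂) = 6.26 → ξ₁ = 12.52 ξ₂.
Substitute: (1·12.52 + 1) ξ₂ = 126.5 → ξ₂ = 9.358 lbmol/h, ξ₁ = 117.2 lbmol/h.
Outlet amounts (n = n₀ + Σ ν·ξ):
  Q: 213 − 1(117.2) − 1(9.358) = 86.48
  V: 717 − 1(117.2) − 1(9.358) = 590.5
  R: 0 + 1(117.2) = 117.2
  U: 0 + 2(9.358) = 18.72
Total out = 812.8 lbmol/h; y_R = 117.2 / 812.8 = 0.1441.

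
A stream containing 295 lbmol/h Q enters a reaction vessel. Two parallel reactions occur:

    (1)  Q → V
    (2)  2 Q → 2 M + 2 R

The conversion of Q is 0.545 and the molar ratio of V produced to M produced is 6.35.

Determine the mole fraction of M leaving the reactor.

0.069

Conversion of Q: Q consumed = 0.545 × 295 = 160.8 lbmol/h = 1ξ₁ + 2ξ₂.
Selectivity: 1ξ₁ / (2ξ₂) = 6.35 → ξ₁ = 12.7 ξ₂.
Substitute: (1·12.7 + 2) ξ₂ = 160.8 → ξ₂ = 10.94 lbmol/h, ξ₁ = 138.9 lbmol/h.
Outlet amounts (n = n₀ + Σ ν·ξ):
  Q: 295 − 1(138.9) − 2(10.94) = 134.2
  V: 0 + 1(138.9) = 138.9
  M: 0 + 2(10.94) = 21.87
  R: 0 + 2(10.94) = 21.87
Total out = 316.9 lbmol/h; y_M = 21.87 / 316.9 = 0.06903.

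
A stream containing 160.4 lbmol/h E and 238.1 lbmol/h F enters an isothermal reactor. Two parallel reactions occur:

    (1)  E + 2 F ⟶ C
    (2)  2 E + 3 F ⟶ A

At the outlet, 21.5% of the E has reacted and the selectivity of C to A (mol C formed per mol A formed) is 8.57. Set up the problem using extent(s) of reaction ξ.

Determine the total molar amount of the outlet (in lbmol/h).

Conversion of E: E consumed = 0.215 × 160.4 = 34.49 lbmol/h = 1ξ₁ + 2ξ₂.
Selectivity: 1ξ₁ / (1ξ₂) = 8.57 → ξ₁ = 8.57 ξ₂.
Substitute: (1·8.57 + 2) ξ₂ = 34.49 → ξ₂ = 3.263 lbmol/h, ξ₁ = 27.96 lbmol/h.
Outlet amounts (n = n₀ + Σ ν·ξ):
  E: 160.4 − 1(27.96) − 2(3.263) = 125.9
  F: 238.1 − 2(27.96) − 3(3.263) = 172.4
  C: 0 + 1(27.96) = 27.96
  A: 0 + 1(3.263) = 3.263
Total out = 125.9 + 172.4 + 27.96 + 3.263 = 329.5 lbmol/h.

330 lbmol/h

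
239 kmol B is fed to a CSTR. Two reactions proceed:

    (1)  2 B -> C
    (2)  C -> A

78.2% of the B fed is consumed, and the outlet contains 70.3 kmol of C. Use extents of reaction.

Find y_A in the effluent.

Conversion of B: B consumed = 2ξ₁ = 0.782 × 239 → ξ₁ = 93.45 kmol.
C balance: n_C = 0 + 1ξ₁ − 1ξ₂ = 70.3 → ξ₂ = (1·93.45 − 70.3)/1 = 23.15 kmol.
Outlet amounts (n = n₀ + Σ ν·ξ):
  B: 239 − 2(93.45) = 52.1
  C: 0 + 1(93.45) − 1(23.15) = 70.3
  A: 0 + 1(23.15) = 23.15
Total out = 145.6 kmol; y_A = 23.15 / 145.6 = 0.159.

0.159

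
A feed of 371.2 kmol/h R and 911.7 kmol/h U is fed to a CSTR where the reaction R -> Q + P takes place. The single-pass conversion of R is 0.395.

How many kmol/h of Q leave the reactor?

147 kmol/h

R reacted = 0.395 × 371.2 = 146.6 kmol/h; ν_R = −1, so ξ = 146.6/1 = 146.6 kmol/h.
Outlet amounts (n = n₀ + ν ξ):
  R: 371.2 − 1(146.6) = 224.6
  Q: 0 + 1(146.6) = 146.6
  P: 0 + 1(146.6) = 146.6
  U: 911.7 (inert)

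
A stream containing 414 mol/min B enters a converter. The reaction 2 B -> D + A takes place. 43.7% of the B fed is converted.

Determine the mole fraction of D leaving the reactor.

0.218

B reacted = 0.437 × 414 = 180.9 mol/min; ν_B = −2, so ξ = 180.9/2 = 90.46 mol/min.
Outlet amounts (n = n₀ + ν ξ):
  B: 414 − 2(90.46) = 233.1
  D: 0 + 1(90.46) = 90.46
  A: 0 + 1(90.46) = 90.46
Total out = 414 mol/min; y_D = 90.46 / 414 = 0.2185.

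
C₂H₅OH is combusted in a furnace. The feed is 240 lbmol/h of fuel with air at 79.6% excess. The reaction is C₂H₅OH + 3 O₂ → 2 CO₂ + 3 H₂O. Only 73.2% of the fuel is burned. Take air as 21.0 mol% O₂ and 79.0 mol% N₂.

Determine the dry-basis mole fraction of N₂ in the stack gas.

Stoichiometric O₂ = 3 × 240 = 720 lbmol/h; O₂ fed = 720 × 1.796 = 1293 lbmol/h.
N₂ fed = 1293 × 79/21 = 4865 lbmol/h.
Fuel reacted = 0.732 × 240 → ξ = 175.7 lbmol/h.
Outlet (n = n₀ + ν ξ):
  C₂H₅OH: 240 − 1(175.7) = 64.32
  O₂: 1293 − 3(175.7) = 766.1
  N₂: 4865 (inert)
  CO₂: 0 + 2(175.7) = 351.4
  H₂O: 0 + 3(175.7) = 527
Dry total = 6046 lbmol/h; y_N₂ (dry) = 4865 / 6046 = 0.8045.

0.805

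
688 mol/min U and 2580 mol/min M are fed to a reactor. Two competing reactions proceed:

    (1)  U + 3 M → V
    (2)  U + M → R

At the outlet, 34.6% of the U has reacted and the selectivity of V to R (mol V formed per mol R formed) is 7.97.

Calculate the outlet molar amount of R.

Conversion of U: U consumed = 0.346 × 688 = 238 mol/min = 1ξ₁ + 1ξ₂.
Selectivity: 1ξ₁ / (1ξ₂) = 7.97 → ξ₁ = 7.97 ξ₂.
Substitute: (1·7.97 + 1) ξ₂ = 238 → ξ₂ = 26.54 mol/min, ξ₁ = 211.5 mol/min.
Outlet amounts (n = n₀ + Σ ν·ξ):
  U: 688 − 1(211.5) − 1(26.54) = 450
  M: 2580 − 3(211.5) − 1(26.54) = 1919
  V: 0 + 1(211.5) = 211.5
  R: 0 + 1(26.54) = 26.54

26.5 mol/min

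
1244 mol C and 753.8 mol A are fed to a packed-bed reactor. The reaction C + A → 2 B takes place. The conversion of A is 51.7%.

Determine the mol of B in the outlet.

A reacted = 0.517 × 753.8 = 389.7 mol; ν_A = −1, so ξ = 389.7/1 = 389.7 mol.
Outlet amounts (n = n₀ + ν ξ):
  C: 1244 − 1(389.7) = 854.3
  A: 753.8 − 1(389.7) = 364.1
  B: 0 + 2(389.7) = 779.4

779 mol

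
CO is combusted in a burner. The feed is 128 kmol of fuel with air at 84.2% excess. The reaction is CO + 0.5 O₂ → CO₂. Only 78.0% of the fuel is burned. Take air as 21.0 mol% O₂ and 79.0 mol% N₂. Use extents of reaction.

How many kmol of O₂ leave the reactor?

Stoichiometric O₂ = 0.5 × 128 = 64 kmol; O₂ fed = 64 × 1.842 = 117.9 kmol.
N₂ fed = 117.9 × 79/21 = 443.5 kmol.
Fuel reacted = 0.78 × 128 → ξ = 99.84 kmol.
Outlet (n = n₀ + ν ξ):
  CO: 128 − 1(99.84) = 28.16
  O₂: 117.9 − 0.5(99.84) = 67.97
  N₂: 443.5 (inert)
  CO₂: 0 + 1(99.84) = 99.84

68 kmol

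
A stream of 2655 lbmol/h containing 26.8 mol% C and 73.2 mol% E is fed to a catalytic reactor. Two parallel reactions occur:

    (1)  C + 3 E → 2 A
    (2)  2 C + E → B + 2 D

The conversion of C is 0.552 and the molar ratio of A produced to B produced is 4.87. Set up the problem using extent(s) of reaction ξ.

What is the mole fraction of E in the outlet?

0.543

Conversion of C: C consumed = 0.552 × 711.5 = 392.8 lbmol/h = 1ξ₁ + 2ξ₂.
Selectivity: 2ξ₁ / (1ξ₂) = 4.87 → ξ₁ = 2.435 ξ₂.
Substitute: (1·2.435 + 2) ξ₂ = 392.8 → ξ₂ = 88.56 lbmol/h, ξ₁ = 215.6 lbmol/h.
Outlet amounts (n = n₀ + Σ ν·ξ):
  C: 711.5 − 1(215.6) − 2(88.56) = 318.8
  E: 1943 − 3(215.6) − 1(88.56) = 1208
  A: 0 + 2(215.6) = 431.3
  B: 0 + 1(88.56) = 88.56
  D: 0 + 2(88.56) = 177.1
Total out = 2224 lbmol/h; y_E = 1208 / 2224 = 0.5432.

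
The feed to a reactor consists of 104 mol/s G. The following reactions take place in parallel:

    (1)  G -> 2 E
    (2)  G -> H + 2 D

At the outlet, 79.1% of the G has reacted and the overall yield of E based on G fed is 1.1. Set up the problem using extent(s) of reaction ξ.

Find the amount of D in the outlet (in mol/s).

Yield of E: 2ξ₁ / 104 = 1.1 → ξ₁ = 57.2 mol/s.
Conversion of G: 1ξ₁ + 1ξ₂ = 0.791 × 104 = 82.26 → ξ₂ = 25.06 mol/s.
Outlet amounts (n = n₀ + Σ ν·ξ):
  G: 104 − 1(57.2) − 1(25.06) = 21.74
  E: 0 + 2(57.2) = 114.4
  H: 0 + 1(25.06) = 25.06
  D: 0 + 2(25.06) = 50.13

50.1 mol/s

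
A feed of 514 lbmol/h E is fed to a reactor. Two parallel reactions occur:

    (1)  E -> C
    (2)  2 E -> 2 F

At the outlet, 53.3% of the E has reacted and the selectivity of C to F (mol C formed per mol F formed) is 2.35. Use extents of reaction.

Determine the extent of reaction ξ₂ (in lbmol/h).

ξ₂ = 40.9 lbmol/h

Conversion of E: E consumed = 0.533 × 514 = 274 lbmol/h = 1ξ₁ + 2ξ₂.
Selectivity: 1ξ₁ / (2ξ₂) = 2.35 → ξ₁ = 4.7 ξ₂.
Substitute: (1·4.7 + 2) ξ₂ = 274 → ξ₂ = 40.89 lbmol/h, ξ₁ = 192.2 lbmol/h.
Outlet amounts (n = n₀ + Σ ν·ξ):
  E: 514 − 1(192.2) − 2(40.89) = 240
  C: 0 + 1(192.2) = 192.2
  F: 0 + 2(40.89) = 81.78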